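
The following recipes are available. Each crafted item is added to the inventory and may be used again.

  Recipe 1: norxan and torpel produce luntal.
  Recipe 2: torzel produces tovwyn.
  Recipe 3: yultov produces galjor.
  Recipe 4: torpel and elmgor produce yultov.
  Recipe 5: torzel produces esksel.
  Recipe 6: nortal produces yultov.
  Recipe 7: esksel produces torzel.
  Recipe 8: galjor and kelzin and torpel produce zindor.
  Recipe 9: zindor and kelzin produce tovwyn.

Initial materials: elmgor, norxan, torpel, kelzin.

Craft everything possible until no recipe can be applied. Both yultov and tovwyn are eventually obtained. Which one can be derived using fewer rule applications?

yultov: Using Recipe 4, torpel and elmgor make yultov. [1 rule application]
tovwyn: Using Recipe 4, torpel and elmgor make yultov. Using Recipe 3, yultov makes galjor. Using Recipe 8, galjor, kelzin, and torpel make zindor. Using Recipe 9, zindor and kelzin make tovwyn. [4 rule applications]
yultov needs fewer.

yultov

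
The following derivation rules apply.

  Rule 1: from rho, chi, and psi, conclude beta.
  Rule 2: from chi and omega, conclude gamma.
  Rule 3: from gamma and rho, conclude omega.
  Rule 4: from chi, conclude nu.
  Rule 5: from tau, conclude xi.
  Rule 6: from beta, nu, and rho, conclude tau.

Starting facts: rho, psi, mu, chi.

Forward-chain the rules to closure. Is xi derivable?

Yes

rho, chi, and psi hold, so beta follows (Rule 1).
chi holds, so nu follows (Rule 4).
beta, nu, and rho hold, so tau follows (Rule 6).
tau holds, so xi follows (Rule 5).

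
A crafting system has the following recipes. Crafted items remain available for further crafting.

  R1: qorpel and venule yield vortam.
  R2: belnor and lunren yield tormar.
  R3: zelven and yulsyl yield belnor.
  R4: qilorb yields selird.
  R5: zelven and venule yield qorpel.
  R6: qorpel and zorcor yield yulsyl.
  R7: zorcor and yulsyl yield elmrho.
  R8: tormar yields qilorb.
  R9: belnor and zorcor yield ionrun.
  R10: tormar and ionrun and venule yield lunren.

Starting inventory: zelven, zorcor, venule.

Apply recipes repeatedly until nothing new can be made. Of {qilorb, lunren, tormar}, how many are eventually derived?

0

qilorb would need tormar (R8), but tormar is never obtained.
lunren would need tormar, ionrun, and venule (R10), but tormar is never obtained.
tormar would need belnor and lunren (R2), but lunren is never obtained.
None of the 3 are reached.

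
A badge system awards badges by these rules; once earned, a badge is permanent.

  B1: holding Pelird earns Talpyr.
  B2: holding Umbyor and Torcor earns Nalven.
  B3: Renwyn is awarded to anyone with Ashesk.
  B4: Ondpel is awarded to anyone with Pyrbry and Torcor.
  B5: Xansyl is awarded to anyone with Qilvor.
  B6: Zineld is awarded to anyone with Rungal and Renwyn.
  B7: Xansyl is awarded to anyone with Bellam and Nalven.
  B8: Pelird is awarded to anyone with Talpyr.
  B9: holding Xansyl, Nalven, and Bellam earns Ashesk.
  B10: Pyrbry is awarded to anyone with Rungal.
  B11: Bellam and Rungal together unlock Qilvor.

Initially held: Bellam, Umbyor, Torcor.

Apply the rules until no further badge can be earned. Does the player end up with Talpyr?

Talpyr would need Pelird (B1), but Pelird is never earned.

No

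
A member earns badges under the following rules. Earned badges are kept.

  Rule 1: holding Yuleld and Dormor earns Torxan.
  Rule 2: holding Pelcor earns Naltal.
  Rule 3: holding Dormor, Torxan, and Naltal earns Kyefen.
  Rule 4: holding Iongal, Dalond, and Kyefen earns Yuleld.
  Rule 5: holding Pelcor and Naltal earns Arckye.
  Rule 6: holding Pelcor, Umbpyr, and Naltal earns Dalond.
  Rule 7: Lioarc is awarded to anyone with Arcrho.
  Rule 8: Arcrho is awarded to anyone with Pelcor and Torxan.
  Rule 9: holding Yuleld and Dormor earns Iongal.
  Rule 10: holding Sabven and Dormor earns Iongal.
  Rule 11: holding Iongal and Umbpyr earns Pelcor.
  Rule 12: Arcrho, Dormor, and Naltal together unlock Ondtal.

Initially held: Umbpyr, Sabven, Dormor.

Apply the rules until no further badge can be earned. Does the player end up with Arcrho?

No

Arcrho would need Pelcor and Torxan (Rule 8), but Torxan is never earned.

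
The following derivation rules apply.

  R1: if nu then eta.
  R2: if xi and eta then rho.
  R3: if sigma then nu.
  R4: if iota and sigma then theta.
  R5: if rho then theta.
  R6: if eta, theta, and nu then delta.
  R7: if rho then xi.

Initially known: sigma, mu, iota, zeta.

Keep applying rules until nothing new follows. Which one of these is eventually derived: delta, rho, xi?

From sigma, R3 gives nu.
iota and sigma hold, so theta follows (R4).
From nu, R1 gives eta.
eta, theta, and nu hold, so delta follows (R6).
rho would need xi and eta (R2), but xi is never established. xi would need rho (R7), but rho is never established.

delta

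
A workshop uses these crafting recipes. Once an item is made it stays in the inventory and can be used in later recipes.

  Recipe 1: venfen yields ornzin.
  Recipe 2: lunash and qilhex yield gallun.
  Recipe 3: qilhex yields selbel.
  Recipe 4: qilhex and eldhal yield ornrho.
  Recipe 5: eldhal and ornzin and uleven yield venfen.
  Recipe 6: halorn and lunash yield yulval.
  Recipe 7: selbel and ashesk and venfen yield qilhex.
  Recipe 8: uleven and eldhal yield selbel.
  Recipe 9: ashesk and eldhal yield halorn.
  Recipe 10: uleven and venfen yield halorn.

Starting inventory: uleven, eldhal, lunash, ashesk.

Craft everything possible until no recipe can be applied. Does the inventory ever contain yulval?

Yes

ashesk and eldhal → halorn (Recipe 9).
Using Recipe 6, halorn and lunash make yulval.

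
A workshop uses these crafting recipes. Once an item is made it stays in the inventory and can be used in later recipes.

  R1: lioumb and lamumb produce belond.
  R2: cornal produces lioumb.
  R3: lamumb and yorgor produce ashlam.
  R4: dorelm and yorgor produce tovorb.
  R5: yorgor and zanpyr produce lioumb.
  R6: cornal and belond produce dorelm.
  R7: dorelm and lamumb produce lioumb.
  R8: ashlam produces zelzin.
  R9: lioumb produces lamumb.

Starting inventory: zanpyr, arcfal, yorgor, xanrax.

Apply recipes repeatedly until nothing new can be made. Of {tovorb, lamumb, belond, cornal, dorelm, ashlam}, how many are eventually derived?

yorgor and zanpyr → lioumb (R5).
Using R9, lioumb makes lamumb.
Using R1, lioumb and lamumb make belond.
lamumb and yorgor → ashlam (R3).
tovorb would need dorelm and yorgor (R4), but dorelm is never obtained.
lamumb: reached.
belond: reached.
No rule produces cornal, and it is not given.
dorelm would need cornal and belond (R6), but cornal is never obtained.
ashlam: reached.
Reached: lamumb, belond, and ashlam — 3 of the 6.

3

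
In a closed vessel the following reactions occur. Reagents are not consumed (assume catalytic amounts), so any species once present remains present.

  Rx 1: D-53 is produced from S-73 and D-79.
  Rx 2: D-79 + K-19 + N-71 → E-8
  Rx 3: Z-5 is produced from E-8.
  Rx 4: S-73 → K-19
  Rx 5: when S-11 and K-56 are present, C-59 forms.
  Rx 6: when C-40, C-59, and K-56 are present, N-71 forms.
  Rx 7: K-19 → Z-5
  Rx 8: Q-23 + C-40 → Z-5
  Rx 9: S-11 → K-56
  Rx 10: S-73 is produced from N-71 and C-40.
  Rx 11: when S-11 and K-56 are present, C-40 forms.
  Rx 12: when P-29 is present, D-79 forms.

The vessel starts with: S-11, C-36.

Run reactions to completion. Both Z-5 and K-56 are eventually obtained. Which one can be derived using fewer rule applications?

K-56

K-56: S-11 present → K-56 forms (Rx 9). [1 rule application]
Z-5: S-11 present → K-56 forms (Rx 9). S-11 and K-56 present → C-40 forms (Rx 11). S-11 and K-56 present → C-59 forms (Rx 5). C-40, C-59, and K-56 present → N-71 forms (Rx 6). N-71 and C-40 present → S-73 forms (Rx 10). S-73 present → K-19 forms (Rx 4). K-19 present → Z-5 forms (Rx 7). [7 rule applications]
K-56 needs fewer.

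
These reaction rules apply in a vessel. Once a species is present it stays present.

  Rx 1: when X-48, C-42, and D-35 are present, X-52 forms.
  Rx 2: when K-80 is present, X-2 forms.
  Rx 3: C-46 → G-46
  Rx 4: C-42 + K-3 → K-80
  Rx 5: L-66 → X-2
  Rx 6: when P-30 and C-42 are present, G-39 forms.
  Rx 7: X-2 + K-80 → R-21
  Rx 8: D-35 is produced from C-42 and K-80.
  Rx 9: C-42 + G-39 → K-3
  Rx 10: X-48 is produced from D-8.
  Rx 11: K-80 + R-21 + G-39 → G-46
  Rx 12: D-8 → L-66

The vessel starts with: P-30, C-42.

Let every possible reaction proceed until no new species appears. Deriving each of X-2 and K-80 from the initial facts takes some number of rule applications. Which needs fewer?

K-80: P-30 and C-42 present → G-39 forms (Rx 6). C-42 and G-39 present → K-3 forms (Rx 9). C-42 and K-3 present → K-80 forms (Rx 4). [3 rule applications]
X-2: P-30 and C-42 present → G-39 forms (Rx 6). C-42 and G-39 present → K-3 forms (Rx 9). C-42 and K-3 present → K-80 forms (Rx 4). K-80 present → X-2 forms (Rx 2). [4 rule applications]
K-80 needs fewer.

K-80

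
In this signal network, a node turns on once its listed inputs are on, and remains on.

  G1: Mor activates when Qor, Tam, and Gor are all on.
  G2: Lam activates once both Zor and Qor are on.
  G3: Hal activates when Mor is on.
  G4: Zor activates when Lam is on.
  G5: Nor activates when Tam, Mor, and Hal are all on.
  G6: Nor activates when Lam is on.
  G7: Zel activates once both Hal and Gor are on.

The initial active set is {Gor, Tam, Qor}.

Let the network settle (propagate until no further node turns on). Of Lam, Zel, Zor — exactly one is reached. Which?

Zel

G1: Qor, Tam, and Gor on → Mor on.
Mor is on, so Hal activates (G3).
Hal and Gor are on, so Zel activates (G7).
Lam would need Zor and Qor (G2), but Zor never turns on. Zor would need Lam (G4), but Lam never turns on.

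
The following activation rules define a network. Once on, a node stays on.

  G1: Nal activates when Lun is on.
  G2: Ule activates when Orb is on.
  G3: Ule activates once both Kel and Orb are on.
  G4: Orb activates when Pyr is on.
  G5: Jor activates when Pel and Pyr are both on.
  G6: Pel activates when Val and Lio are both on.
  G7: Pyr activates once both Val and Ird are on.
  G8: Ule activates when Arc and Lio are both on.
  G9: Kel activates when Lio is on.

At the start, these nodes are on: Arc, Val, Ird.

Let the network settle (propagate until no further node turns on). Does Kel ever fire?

No

Kel would need Lio (G9), but Lio never turns on.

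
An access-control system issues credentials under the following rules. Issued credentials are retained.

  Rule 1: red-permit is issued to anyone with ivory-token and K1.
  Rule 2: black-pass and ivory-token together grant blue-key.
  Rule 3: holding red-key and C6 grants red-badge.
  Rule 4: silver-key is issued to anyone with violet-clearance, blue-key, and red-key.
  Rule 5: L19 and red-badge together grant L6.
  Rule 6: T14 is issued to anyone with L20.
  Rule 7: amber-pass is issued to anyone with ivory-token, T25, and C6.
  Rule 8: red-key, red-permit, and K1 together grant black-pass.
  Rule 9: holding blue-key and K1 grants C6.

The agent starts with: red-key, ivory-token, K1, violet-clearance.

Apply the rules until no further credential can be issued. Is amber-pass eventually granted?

No

amber-pass would need ivory-token, T25, and C6 (Rule 7), but T25 is never granted.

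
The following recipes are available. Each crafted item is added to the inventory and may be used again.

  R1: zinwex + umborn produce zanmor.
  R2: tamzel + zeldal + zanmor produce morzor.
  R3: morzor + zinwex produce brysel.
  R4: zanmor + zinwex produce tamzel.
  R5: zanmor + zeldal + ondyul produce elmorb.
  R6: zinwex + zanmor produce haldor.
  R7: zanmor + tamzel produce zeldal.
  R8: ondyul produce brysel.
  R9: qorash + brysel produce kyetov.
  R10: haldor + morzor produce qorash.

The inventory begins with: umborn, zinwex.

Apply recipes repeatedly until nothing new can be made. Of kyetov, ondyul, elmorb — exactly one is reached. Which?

kyetov

Using R1, zinwex and umborn make zanmor.
Using R4, zanmor and zinwex make tamzel.
zinwex + zanmor → haldor (R6).
zanmor + tamzel → zeldal (R7).
Using R2, tamzel, zeldal, and zanmor make morzor.
morzor + zinwex → brysel (R3).
Using R10, haldor and morzor make qorash.
Using R9, qorash and brysel make kyetov.
elmorb would need zanmor, zeldal, and ondyul (R5), but ondyul is never obtained. No rule produces ondyul, and it is not given.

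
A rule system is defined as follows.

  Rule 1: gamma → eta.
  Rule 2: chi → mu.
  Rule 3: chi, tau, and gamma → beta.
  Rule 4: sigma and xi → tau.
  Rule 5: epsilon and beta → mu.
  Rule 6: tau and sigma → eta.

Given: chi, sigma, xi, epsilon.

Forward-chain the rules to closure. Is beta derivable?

No

beta would need chi, tau, and gamma (Rule 3), but gamma is never established.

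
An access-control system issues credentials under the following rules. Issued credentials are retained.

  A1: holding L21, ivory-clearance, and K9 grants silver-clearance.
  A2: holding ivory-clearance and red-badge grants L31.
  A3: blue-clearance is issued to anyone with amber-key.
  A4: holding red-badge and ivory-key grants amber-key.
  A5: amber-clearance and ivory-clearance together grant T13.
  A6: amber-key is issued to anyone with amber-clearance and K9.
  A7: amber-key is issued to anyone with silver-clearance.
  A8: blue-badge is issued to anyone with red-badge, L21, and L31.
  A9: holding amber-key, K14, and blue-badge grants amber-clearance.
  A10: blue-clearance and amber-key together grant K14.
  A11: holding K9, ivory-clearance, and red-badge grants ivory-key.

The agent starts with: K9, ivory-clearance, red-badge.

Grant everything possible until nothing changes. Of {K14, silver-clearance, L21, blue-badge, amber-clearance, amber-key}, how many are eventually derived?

Holding K9, ivory-clearance, and red-badge grants ivory-key (A11).
Holding red-badge and ivory-key grants amber-key (A4).
Holding amber-key grants blue-clearance (A3).
Holding blue-clearance and amber-key grants K14 (A10).
K14: reached.
silver-clearance would need L21, ivory-clearance, and K9 (A1), but L21 is never granted.
No rule produces L21, and it is not given.
blue-badge would need red-badge, L21, and L31 (A8), but L21 is never granted.
amber-clearance would need amber-key, K14, and blue-badge (A9), but blue-badge is never granted.
amber-key: reached.
Reached: K14 and amber-key — 2 of the 6.

2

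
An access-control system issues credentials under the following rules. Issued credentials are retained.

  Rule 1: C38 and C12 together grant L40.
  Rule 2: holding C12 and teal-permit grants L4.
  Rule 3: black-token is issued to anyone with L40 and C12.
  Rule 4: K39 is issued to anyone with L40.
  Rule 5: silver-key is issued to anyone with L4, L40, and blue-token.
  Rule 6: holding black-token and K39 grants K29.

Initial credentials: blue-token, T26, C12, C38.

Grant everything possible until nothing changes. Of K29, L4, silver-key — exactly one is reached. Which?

K29

Holding C38 and C12 grants L40 (Rule 1).
Holding L40 grants K39 (Rule 4).
Holding L40 and C12 grants black-token (Rule 3).
Holding black-token and K39 grants K29 (Rule 6).
silver-key would need L4, L40, and blue-token (Rule 5), but L4 is never granted. L4 would need C12 and teal-permit (Rule 2), but teal-permit is never granted.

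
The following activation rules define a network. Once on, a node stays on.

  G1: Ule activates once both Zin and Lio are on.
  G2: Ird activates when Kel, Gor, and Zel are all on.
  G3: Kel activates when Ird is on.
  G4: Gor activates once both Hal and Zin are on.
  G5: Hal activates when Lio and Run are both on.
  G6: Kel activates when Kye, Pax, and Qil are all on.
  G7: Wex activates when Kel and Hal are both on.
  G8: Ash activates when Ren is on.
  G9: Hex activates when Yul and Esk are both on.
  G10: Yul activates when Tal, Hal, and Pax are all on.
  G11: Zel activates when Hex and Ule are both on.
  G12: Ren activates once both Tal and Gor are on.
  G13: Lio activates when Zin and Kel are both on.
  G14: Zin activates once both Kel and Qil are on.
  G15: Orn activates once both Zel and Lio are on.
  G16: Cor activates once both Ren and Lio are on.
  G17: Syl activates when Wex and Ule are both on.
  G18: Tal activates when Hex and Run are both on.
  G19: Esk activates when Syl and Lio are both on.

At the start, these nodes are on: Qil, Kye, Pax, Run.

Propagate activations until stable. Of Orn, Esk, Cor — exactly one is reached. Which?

G6: Kye, Pax, and Qil on → Kel on.
G14: Kel and Qil on → Zin on.
G13: Zin and Kel on → Lio on.
G1: Zin and Lio on → Ule on.
G5: Lio and Run on → Hal on.
G7: Kel and Hal on → Wex on.
G17: Wex and Ule on → Syl on.
G19: Syl and Lio on → Esk on.
Cor would need Ren and Lio (G16), but Ren never turns on. Orn would need Zel and Lio (G15), but Zel never turns on.

Esk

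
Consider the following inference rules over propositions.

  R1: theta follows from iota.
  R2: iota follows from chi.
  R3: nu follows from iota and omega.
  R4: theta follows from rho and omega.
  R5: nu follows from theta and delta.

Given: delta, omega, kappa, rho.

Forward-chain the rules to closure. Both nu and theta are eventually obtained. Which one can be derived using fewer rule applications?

theta: rho and omega hold, so theta follows (R4). [1 rule application]
nu: From rho and omega, R4 gives theta. theta and delta hold, so nu follows (R5). [2 rule applications]
theta needs fewer.

theta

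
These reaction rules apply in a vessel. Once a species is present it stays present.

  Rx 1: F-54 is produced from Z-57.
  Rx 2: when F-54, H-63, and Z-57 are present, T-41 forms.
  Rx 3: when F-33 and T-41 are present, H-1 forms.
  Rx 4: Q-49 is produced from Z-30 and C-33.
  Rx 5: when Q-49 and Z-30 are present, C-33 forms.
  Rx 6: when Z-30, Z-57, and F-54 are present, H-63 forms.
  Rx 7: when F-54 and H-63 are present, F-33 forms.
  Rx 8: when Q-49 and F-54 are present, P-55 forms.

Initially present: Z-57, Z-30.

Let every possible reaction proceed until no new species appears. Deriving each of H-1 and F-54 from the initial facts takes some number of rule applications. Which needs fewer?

F-54

F-54: Z-57 present → F-54 forms (Rx 1). [1 rule application]
H-1: Z-57 present → F-54 forms (Rx 1). Z-30, Z-57, and F-54 present → H-63 forms (Rx 6). F-54, H-63, and Z-57 present → T-41 forms (Rx 2). F-54 and H-63 present → F-33 forms (Rx 7). F-33 and T-41 present → H-1 forms (Rx 3). [5 rule applications]
F-54 needs fewer.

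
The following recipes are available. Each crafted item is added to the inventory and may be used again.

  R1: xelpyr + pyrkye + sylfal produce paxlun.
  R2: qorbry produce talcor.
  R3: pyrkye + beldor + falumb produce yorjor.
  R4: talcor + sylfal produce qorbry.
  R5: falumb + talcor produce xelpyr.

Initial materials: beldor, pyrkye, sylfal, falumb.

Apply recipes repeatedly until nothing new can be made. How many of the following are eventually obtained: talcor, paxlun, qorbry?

talcor would need qorbry (R2), but qorbry is never obtained.
paxlun would need xelpyr, pyrkye, and sylfal (R1), but xelpyr is never obtained.
qorbry would need talcor and sylfal (R4), but talcor is never obtained.
None of the 3 are reached.

0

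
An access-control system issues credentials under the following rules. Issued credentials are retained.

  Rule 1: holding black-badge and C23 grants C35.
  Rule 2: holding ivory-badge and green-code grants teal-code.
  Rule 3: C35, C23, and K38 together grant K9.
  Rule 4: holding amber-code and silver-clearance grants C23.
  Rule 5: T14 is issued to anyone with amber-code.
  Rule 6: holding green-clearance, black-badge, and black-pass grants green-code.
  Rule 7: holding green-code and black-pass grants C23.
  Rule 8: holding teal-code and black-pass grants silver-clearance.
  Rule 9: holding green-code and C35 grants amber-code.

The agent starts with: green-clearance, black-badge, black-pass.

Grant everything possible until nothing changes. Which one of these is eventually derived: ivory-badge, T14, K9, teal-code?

Holding green-clearance, black-badge, and black-pass grants green-code (Rule 6).
Holding green-code and black-pass grants C23 (Rule 7).
Holding black-badge and C23 grants C35 (Rule 1).
Holding green-code and C35 grants amber-code (Rule 9).
Holding amber-code grants T14 (Rule 5).
teal-code would need ivory-badge and green-code (Rule 2), but ivory-badge is never granted. K9 would need C35, C23, and K38 (Rule 3), but K38 is never granted. No rule produces ivory-badge, and it is not given.

T14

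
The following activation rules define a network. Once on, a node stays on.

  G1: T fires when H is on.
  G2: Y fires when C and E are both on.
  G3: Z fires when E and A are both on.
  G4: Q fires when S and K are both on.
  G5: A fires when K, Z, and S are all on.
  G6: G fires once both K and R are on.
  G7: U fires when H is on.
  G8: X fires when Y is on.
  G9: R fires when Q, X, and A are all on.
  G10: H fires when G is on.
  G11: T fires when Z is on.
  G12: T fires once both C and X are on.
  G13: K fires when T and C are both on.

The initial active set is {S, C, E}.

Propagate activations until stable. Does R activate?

R would need Q, X, and A (G9), but A never turns on.

No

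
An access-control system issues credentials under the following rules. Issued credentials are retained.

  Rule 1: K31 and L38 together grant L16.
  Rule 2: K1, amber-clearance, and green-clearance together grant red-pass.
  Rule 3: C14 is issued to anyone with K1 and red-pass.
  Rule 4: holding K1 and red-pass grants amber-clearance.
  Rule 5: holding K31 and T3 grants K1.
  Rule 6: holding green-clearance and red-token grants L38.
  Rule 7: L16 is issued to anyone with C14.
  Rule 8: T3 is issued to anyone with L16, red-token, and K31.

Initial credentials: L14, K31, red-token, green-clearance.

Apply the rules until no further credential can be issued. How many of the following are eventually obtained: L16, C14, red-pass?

1

Holding green-clearance and red-token grants L38 (Rule 6).
Holding K31 and L38 grants L16 (Rule 1).
L16: reached.
C14 would need K1 and red-pass (Rule 3), but red-pass is never granted.
red-pass would need K1, amber-clearance, and green-clearance (Rule 2), but amber-clearance is never granted.
Reached: L16 — 1 of the 3.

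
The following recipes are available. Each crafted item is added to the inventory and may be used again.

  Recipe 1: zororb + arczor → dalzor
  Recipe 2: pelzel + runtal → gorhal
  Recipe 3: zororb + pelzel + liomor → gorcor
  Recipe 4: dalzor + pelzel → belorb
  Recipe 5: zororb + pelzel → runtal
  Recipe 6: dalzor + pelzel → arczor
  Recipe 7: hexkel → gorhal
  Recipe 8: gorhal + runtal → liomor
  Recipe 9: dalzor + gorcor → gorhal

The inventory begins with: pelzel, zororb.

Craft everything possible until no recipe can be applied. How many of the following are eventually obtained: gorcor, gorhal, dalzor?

2

Using Recipe 5, zororb and pelzel make runtal.
Using Recipe 2, pelzel and runtal make gorhal.
gorhal + runtal → liomor (Recipe 8).
zororb + pelzel + liomor → gorcor (Recipe 3).
gorcor: reached.
gorhal: reached.
dalzor would need zororb and arczor (Recipe 1), but arczor is never obtained.
Reached: gorcor and gorhal — 2 of the 3.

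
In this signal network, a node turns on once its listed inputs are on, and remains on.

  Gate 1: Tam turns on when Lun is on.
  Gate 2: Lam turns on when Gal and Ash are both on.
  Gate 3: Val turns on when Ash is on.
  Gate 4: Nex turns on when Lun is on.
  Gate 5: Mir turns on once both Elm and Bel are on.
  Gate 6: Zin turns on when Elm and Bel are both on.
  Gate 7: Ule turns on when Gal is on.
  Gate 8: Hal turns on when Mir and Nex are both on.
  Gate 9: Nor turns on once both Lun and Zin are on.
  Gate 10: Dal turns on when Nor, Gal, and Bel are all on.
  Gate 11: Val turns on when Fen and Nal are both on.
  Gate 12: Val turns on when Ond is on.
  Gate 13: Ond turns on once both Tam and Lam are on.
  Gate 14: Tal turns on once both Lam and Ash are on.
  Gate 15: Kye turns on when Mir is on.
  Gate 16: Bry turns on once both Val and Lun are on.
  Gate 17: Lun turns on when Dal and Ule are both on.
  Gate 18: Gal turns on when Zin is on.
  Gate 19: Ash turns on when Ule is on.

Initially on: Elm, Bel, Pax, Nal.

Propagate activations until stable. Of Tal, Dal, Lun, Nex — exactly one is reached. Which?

Elm and Bel are on, so Zin turns on (Gate 6).
Gate 18: Zin on → Gal on.
Gate 7: Gal on → Ule on.
Ule is on, so Ash turns on (Gate 19).
Gate 2: Gal and Ash on → Lam on.
Gate 14: Lam and Ash on → Tal on.
Dal would need Nor, Gal, and Bel (Gate 10), but Nor never turns on. Lun would need Dal and Ule (Gate 17), but Dal never turns on. Nex would need Lun (Gate 4), but Lun never turns on.

Tal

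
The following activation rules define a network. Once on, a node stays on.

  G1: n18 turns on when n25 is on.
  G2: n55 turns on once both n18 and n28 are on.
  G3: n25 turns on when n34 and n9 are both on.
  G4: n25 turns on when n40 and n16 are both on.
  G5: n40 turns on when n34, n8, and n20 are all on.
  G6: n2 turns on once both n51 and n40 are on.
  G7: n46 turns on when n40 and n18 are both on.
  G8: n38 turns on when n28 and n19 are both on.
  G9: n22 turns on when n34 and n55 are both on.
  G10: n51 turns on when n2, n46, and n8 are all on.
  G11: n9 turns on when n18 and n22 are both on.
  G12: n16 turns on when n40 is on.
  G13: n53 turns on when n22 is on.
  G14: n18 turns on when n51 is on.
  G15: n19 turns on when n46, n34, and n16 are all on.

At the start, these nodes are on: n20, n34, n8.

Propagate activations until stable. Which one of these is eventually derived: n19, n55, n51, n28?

G5: n34, n8, and n20 on → n40 on.
n40 is on, so n16 turns on (G12).
n40 and n16 are on, so n25 turns on (G4).
n25 is on, so n18 turns on (G1).
n40 and n18 are on, so n46 turns on (G7).
G15: n46, n34, and n16 on → n19 on.
n55 would need n18 and n28 (G2), but n28 never turns on. No rule produces n28, and it is not given. n51 would need n2, n46, and n8 (G10), but n2 never turns on.

n19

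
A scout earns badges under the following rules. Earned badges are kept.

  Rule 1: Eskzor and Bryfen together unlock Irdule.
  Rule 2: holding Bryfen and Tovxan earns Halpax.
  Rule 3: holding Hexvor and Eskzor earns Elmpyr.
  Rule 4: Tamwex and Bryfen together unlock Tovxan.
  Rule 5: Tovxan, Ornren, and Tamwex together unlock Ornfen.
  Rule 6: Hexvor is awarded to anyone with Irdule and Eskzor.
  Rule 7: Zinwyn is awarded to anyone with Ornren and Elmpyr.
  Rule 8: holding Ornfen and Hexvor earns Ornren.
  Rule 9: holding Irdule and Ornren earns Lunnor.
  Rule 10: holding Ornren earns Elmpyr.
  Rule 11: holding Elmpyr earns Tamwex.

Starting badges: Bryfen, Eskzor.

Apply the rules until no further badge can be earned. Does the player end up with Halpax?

With Eskzor and Bryfen, Irdule is earned (Rule 1).
With Irdule and Eskzor, Hexvor is earned (Rule 6).
With Hexvor and Eskzor, Elmpyr is earned (Rule 3).
With Elmpyr, Tamwex is earned (Rule 11).
With Tamwex and Bryfen, Tovxan is earned (Rule 4).
With Bryfen and Tovxan, Halpax is earned (Rule 2).

Yes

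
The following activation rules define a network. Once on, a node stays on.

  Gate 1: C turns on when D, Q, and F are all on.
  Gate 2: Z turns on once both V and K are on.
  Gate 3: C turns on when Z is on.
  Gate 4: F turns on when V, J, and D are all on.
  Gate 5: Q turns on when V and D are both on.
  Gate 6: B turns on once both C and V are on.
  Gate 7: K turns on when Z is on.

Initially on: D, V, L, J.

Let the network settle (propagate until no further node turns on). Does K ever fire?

K would need Z (Gate 7), but Z never turns on.

No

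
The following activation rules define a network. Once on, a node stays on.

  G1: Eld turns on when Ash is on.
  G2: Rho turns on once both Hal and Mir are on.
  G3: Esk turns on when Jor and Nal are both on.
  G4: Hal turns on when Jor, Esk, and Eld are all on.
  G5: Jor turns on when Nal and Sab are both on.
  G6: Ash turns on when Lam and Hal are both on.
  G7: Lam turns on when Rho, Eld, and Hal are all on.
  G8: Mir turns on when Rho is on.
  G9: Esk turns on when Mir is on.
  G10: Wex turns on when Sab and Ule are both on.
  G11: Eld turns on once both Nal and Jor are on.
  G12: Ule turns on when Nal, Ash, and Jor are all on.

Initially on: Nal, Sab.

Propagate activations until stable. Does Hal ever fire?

G5: Nal and Sab on → Jor on.
G11: Nal and Jor on → Eld on.
G3: Jor and Nal on → Esk on.
G4: Jor, Esk, and Eld on → Hal on.

Yes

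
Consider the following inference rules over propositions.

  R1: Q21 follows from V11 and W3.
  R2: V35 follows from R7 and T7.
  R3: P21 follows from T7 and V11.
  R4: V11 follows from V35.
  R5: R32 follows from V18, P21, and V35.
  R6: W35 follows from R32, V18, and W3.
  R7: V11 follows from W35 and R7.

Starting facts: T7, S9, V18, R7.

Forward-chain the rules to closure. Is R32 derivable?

Yes

From R7 and T7, R2 gives V35.
From V35, R4 gives V11.
From T7 and V11, R3 gives P21.
From V18, P21, and V35, R5 gives R32.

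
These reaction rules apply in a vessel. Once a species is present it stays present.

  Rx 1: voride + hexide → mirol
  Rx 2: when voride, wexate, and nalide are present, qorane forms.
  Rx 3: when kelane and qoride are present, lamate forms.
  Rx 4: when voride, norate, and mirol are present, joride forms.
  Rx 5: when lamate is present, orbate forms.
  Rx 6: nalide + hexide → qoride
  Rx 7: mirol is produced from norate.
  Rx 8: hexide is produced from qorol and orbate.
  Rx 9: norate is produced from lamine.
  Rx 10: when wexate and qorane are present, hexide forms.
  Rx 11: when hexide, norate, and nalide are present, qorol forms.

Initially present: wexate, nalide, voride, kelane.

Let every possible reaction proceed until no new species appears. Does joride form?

joride would need voride, norate, and mirol (Rx 4), but norate never forms.

No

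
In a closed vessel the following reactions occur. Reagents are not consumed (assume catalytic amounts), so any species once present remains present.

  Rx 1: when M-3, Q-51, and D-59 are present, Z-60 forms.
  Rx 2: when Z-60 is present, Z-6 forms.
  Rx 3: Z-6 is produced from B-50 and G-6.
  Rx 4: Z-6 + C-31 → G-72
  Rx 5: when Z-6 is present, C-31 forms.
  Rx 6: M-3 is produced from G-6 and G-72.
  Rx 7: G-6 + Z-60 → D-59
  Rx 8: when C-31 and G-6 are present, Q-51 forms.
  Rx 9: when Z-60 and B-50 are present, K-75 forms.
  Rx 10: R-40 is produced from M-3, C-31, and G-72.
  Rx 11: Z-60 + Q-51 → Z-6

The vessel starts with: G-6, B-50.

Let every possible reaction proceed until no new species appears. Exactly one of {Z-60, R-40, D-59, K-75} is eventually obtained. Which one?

R-40

B-50 and G-6 present → Z-6 forms (Rx 3).
Z-6 present → C-31 forms (Rx 5).
Z-6 and C-31 present → G-72 forms (Rx 4).
G-6 and G-72 present → M-3 forms (Rx 6).
M-3, C-31, and G-72 present → R-40 forms (Rx 10).
D-59 would need G-6 and Z-60 (Rx 7), but Z-60 never forms. Z-60 would need M-3, Q-51, and D-59 (Rx 1), but D-59 never forms. K-75 would need Z-60 and B-50 (Rx 9), but Z-60 never forms.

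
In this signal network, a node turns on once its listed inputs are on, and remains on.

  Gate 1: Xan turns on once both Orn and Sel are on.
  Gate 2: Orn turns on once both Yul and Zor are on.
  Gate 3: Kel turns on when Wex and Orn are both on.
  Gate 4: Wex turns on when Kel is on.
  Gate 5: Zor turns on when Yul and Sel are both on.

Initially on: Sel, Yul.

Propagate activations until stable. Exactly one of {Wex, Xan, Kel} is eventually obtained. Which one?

Xan

Gate 5: Yul and Sel on → Zor on.
Gate 2: Yul and Zor on → Orn on.
Gate 1: Orn and Sel on → Xan on.
Wex would need Kel (Gate 4), but Kel never turns on. Kel would need Wex and Orn (Gate 3), but Wex never turns on.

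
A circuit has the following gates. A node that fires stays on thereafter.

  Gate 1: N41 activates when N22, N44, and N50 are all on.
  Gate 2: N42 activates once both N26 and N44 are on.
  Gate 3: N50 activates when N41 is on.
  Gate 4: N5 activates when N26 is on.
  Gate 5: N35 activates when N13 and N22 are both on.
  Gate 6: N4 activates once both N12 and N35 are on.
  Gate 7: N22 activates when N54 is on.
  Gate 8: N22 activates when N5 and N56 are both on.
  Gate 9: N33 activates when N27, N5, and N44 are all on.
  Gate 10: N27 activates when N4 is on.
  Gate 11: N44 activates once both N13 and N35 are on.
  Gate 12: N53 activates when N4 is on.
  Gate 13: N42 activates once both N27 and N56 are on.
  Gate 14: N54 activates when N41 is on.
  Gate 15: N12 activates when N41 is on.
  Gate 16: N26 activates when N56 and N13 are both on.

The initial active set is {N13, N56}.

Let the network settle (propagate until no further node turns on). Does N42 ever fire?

Yes

Gate 16: N56 and N13 on → N26 on.
N26 is on, so N5 activates (Gate 4).
Gate 8: N5 and N56 on → N22 on.
N13 and N22 are on, so N35 activates (Gate 5).
Gate 11: N13 and N35 on → N44 on.
N26 and N44 are on, so N42 activates (Gate 2).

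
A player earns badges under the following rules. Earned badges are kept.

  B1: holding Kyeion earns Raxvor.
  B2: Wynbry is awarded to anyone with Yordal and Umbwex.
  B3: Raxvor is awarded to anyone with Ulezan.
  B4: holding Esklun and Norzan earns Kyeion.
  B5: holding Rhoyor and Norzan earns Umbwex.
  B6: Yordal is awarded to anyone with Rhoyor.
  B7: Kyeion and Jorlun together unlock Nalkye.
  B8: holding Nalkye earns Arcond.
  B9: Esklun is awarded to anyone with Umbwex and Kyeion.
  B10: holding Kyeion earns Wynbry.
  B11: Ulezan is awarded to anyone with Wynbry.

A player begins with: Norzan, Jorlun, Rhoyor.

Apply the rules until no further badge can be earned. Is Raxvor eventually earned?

Yes

With Rhoyor and Norzan, Umbwex is earned (B5).
With Rhoyor, Yordal is earned (B6).
With Yordal and Umbwex, Wynbry is earned (B2).
With Wynbry, Ulezan is earned (B11).
With Ulezan, Raxvor is earned (B3).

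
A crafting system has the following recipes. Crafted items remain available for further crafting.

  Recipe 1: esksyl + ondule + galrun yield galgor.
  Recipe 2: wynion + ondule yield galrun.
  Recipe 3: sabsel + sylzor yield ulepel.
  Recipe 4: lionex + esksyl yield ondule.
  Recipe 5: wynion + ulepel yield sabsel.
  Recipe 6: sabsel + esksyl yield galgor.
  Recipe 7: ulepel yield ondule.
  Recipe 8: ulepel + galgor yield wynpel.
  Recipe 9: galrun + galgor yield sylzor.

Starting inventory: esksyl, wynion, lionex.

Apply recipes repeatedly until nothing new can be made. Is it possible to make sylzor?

lionex + esksyl → ondule (Recipe 4).
wynion + ondule → galrun (Recipe 2).
Using Recipe 1, esksyl, ondule, and galrun make galgor.
galrun + galgor → sylzor (Recipe 9).

Yes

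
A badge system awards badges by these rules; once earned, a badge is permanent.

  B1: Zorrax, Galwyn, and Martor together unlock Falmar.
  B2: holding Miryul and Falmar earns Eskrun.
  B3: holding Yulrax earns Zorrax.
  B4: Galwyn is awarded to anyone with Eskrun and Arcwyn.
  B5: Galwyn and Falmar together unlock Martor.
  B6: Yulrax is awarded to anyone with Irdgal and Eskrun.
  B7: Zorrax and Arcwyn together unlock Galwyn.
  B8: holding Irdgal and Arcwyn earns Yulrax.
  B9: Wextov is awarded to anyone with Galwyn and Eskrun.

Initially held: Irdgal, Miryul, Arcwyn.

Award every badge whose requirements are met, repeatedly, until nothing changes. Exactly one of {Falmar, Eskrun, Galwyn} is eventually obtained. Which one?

Galwyn

With Irdgal and Arcwyn, Yulrax is earned (B8).
With Yulrax, Zorrax is earned (B3).
With Zorrax and Arcwyn, Galwyn is earned (B7).
Eskrun would need Miryul and Falmar (B2), but Falmar is never earned. Falmar would need Zorrax, Galwyn, and Martor (B1), but Martor is never earned.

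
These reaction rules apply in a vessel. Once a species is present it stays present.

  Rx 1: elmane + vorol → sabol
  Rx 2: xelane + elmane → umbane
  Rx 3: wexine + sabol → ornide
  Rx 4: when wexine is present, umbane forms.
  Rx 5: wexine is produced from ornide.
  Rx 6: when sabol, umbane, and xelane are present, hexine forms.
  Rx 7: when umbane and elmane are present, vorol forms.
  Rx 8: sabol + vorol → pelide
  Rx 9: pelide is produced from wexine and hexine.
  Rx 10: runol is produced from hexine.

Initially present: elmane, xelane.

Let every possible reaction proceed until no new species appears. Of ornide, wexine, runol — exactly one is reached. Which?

runol

xelane and elmane present → umbane forms (Rx 2).
umbane and elmane present → vorol forms (Rx 7).
elmane and vorol present → sabol forms (Rx 1).
sabol, umbane, and xelane present → hexine forms (Rx 6).
hexine present → runol forms (Rx 10).
ornide would need wexine and sabol (Rx 3), but wexine never forms. wexine would need ornide (Rx 5), but ornide never forms.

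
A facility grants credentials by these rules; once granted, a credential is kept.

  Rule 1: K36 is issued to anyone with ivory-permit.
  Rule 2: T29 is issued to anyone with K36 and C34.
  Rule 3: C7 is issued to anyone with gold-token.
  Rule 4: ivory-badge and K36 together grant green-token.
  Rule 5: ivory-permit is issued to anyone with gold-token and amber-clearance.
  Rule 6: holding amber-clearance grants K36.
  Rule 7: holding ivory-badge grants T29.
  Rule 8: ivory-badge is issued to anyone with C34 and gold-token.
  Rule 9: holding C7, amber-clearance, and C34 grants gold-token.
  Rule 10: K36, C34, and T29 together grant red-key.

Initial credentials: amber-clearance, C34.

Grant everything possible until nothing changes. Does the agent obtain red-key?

Yes

Holding amber-clearance grants K36 (Rule 6).
Holding K36 and C34 grants T29 (Rule 2).
Holding K36, C34, and T29 grants red-key (Rule 10).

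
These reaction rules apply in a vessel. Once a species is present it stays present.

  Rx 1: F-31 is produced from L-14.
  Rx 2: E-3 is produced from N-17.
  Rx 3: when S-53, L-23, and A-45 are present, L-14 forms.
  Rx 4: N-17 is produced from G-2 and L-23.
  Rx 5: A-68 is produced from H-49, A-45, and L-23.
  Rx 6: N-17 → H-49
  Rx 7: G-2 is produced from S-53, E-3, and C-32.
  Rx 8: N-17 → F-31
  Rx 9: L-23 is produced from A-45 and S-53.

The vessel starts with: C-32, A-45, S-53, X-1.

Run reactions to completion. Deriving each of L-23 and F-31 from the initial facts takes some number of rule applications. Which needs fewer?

L-23

L-23: A-45 and S-53 present → L-23 forms (Rx 9). [1 rule application]
F-31: A-45 and S-53 present → L-23 forms (Rx 9). S-53, L-23, and A-45 present → L-14 forms (Rx 3). L-14 present → F-31 forms (Rx 1). [3 rule applications]
L-23 needs fewer.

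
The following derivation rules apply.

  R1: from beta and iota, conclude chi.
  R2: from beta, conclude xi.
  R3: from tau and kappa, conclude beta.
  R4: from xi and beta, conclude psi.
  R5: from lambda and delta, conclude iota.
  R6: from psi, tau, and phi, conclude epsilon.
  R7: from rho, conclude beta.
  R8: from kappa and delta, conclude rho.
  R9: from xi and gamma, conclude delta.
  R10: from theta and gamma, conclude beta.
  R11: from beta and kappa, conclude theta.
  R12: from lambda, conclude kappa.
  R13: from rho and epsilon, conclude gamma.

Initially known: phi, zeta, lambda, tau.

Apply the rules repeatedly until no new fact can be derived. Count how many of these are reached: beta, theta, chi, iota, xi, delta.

From lambda, R12 gives kappa.
tau and kappa hold, so beta follows (R3).
From beta and kappa, R11 gives theta.
From beta, R2 gives xi.
beta: reached.
theta: reached.
chi would need beta and iota (R1), but iota is never established.
iota would need lambda and delta (R5), but delta is never established.
xi: reached.
delta would need xi and gamma (R9), but gamma is never established.
Reached: beta, theta, and xi — 3 of the 6.

3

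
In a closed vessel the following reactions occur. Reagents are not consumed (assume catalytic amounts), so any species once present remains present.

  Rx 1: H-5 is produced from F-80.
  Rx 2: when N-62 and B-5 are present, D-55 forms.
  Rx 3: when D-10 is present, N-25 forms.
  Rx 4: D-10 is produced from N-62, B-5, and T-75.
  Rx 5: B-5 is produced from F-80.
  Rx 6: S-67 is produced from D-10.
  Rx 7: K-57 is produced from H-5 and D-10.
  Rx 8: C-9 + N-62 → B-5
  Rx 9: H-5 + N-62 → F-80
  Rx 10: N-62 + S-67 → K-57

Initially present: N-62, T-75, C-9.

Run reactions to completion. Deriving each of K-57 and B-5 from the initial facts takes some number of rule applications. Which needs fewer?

B-5

B-5: C-9 and N-62 present → B-5 forms (Rx 8). [1 rule application]
K-57: C-9 and N-62 present → B-5 forms (Rx 8). N-62, B-5, and T-75 present → D-10 forms (Rx 4). D-10 present → S-67 forms (Rx 6). N-62 and S-67 present → K-57 forms (Rx 10). [4 rule applications]
B-5 needs fewer.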